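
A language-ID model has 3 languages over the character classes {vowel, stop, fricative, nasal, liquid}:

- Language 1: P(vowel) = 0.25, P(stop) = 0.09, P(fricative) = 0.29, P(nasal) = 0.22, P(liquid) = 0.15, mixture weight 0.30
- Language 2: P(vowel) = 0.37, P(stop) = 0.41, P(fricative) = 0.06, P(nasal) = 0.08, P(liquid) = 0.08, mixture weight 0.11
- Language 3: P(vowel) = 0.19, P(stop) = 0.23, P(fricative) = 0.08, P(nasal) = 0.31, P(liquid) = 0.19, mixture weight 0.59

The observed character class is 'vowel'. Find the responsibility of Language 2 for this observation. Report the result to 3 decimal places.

Posterior ∝ prior × likelihood, so P(k | x) ∝ π_k f_k(x); normalise over all components.
Evaluate each component's likelihood at the observed value:
  p_1 = P(vowel | comp) = 0.25
  p_2 = P(vowel | comp) = 0.37
  p_3 = P(vowel | comp) = 0.19
Multiply by the mixture weights:
  π_1·p_1 = 0.30 × 0.25 = 0.075
  π_2·p_2 = 0.11 × 0.37 = 0.0407
  π_3·p_3 = 0.59 × 0.19 = 0.1121
Normaliser: 0.075 + 0.0407 + 0.1121 = 0.2278
P(Language 2 | data) = 0.0407 / 0.2278 ≈ 0.179

0.179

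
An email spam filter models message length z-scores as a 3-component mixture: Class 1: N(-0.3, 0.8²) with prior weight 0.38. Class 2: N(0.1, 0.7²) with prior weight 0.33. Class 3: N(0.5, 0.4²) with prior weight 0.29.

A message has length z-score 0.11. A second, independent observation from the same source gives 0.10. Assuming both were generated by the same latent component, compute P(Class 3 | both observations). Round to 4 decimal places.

Posterior ∝ prior × likelihood, so P(k | x) ∝ P(Z=k) f_k(x); normalise over all components.
Since both observations come from the same component, the likelihood for component k is f_k(x₁)·f_k(x₂).
  f_1 = [(1/(0.8·√(2π)))·exp(−(0.11−-0.3)²/(2·0.8²)) = 0.498678·exp(-0.13133) = 0.437306] × [0.440082] = 0.19245
  f_2 = [(1/(0.7·√(2π)))·exp(−(0.11−0.1)²/(2·0.7²)) = 0.569918·exp(-0.00010) = 0.569859] × [0.569918] = 0.324773
  f_3 = [(1/(0.4·√(2π)))·exp(−(0.11−0.5)²/(2·0.4²)) = 0.997356·exp(-0.47531) = 0.620047] × [0.604927] = 0.375083
Multiply by the mixture weights:
  P(Z=1)·f_1 = 0.38 × 0.19245 = 0.0731311
  P(Z=2)·f_2 = 0.33 × 0.324773 = 0.107175
  P(Z=3)·f_3 = 0.29 × 0.375083 = 0.108774
Marginal: 0.0731311 + 0.107175 + 0.108774 = 0.28908
So the posterior for Class 3 is 0.108774 / 0.28908 ≈ 0.3763.

0.3763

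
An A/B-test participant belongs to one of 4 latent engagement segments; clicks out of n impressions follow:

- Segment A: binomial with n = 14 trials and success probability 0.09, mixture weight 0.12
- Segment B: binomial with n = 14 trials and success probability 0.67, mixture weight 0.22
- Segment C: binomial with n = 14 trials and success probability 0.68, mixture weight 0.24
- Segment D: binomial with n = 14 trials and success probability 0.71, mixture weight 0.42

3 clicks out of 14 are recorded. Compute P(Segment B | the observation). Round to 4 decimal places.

0.0105

P(component k | x) = P(Z=k)·f_k(x) / marginal(x), where marginal(x) = Σ_j P(Z=j)·f_j(x).
Evaluate each component's likelihood at the observed value:
  L_A = 0.0940339
  L_B = 0.000553324
  L_C = 0.000412361
  L_D = 0.000158948
Prior × likelihood for each component:
  P(Z=A)·L_A = 0.12 × 0.0940339 = 0.0112841
  P(Z=B)·L_B = 0.22 × 0.000553324 = 0.000121731
  P(Z=C)·L_C = 0.24 × 0.000412361 = 9.89667e-05
  P(Z=D)·L_D = 0.42 × 0.000158948 = 6.67581e-05
Evidence: 0.0112841 + 0.000121731 + 9.89667e-05 + 6.67581e-05 = 0.0115715
Responsibility of Segment B: 0.000121731 / 0.0115715 ≈ 0.0105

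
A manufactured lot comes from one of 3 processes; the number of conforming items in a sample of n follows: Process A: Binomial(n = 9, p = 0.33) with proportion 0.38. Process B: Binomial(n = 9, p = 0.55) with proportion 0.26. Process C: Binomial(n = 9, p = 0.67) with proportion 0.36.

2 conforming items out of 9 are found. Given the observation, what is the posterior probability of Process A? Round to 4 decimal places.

Posterior ∝ prior × likelihood, so P(k | x) ∝ π_k f_k(x); normalise over all components.
Binomial probabilities:
  p_A = C(9,2)·0.33^2·0.67^7 = 36·0.1089·0.0606071 = 0.237604
  p_B = C(9,2)·0.55^2·0.45^7 = 36·0.3025·0.00373669 = 0.0406926
  p_C = C(9,2)·0.67^2·0.33^7 = 36·0.4489·0.000426184 = 0.00688731
Multiply by the mixture weights:
  π_A·p_A = 0.38 × 0.237604 = 0.0902896
  π_B·p_B = 0.26 × 0.0406926 = 0.0105801
  π_C·p_C = 0.36 × 0.00688731 = 0.00247943
Denominator: 0.0902896 + 0.0105801 + 0.00247943 = 0.103349
So the posterior for Process A is 0.0902896 / 0.103349 ≈ 0.8736.

0.8736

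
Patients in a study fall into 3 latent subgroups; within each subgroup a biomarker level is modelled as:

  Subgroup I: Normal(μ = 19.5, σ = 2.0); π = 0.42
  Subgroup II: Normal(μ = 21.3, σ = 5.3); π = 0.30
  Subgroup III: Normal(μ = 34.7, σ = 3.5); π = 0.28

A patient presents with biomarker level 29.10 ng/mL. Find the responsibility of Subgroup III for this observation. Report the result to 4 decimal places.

0.5371

Apply Bayes' rule: the posterior for each component is proportional to its prior times its likelihood at x.
Evaluate each component's likelihood at the observed value:
  L_I = 1.98065e-06
  L_II = 0.0254868
  L_III = 0.0316917
Unnormalised posteriors:
  π_I·L_I = 0.42 × 1.98065e-06 = 8.31873e-07
  π_II·L_II = 0.30 × 0.0254868 = 0.00764605
  π_III·L_III = 0.28 × 0.0316917 = 0.00887367
Denominator: 8.31873e-07 + 0.00764605 + 0.00887367 = 0.0165206
Responsibility of Subgroup III: 0.00887367 / 0.0165206 ≈ 0.5371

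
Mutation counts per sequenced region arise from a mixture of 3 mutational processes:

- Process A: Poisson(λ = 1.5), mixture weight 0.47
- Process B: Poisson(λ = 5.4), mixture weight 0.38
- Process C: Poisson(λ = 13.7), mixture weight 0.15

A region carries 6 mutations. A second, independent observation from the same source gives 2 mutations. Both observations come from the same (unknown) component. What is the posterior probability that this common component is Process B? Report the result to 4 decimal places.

Apply Bayes' rule: the posterior for each component is proportional to its prior times its likelihood at x.
Since both observations come from the same component, the likelihood for component k is f_k(x₁)·f_k(x₂).
  f_A = [e^(−1.5)·1.5^6/6! = 0.00352999] × [0.251021] = 0.000886103
  f_B = [e^(−5.4)·5.4^6/6! = 0.155539] × [0.0658518] = 0.0102425
  f_C = [e^(−13.7)·13.7^6/6! = 0.0103076] × [0.000105336] = 1.08576e-06
Multiply by the mixture weights:
  P(Z=A)·f_A = 0.47 × 0.000886103 = 0.000416468
  P(Z=B)·f_B = 0.38 × 0.0102425 = 0.00389216
  P(Z=C)·f_C = 0.15 × 1.08576e-06 = 1.62864e-07
Denominator: 0.000416468 + 0.00389216 + 1.62864e-07 = 0.00430879
P(Process B | data) = 0.00389216 / 0.00430879 ≈ 0.9033

0.9033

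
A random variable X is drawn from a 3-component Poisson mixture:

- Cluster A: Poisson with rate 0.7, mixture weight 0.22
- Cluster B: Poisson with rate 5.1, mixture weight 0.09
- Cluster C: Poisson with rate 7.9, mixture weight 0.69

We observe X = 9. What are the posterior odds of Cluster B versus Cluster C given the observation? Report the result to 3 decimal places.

Since P(k|x) ∝ π_k f_k(x), the posterior odds are π_i f_i(x) / (π_j f_j(x)).
Component likelihoods at x = 9:
  p_A = e^(−0.7)·0.7^9/9! = 5.52221e-08
  p_B = e^(−5.1)·5.1^9/9! = 0.0392163
  p_C = e^(−7.9)·7.9^9/9! = 0.122449
Posterior odds = (π_B·p_B) / (π_C·p_C) = (0.09·0.0392163) / (0.69·0.122449) = 0.00352947 / 0.0844896 ≈ 0.042

0.042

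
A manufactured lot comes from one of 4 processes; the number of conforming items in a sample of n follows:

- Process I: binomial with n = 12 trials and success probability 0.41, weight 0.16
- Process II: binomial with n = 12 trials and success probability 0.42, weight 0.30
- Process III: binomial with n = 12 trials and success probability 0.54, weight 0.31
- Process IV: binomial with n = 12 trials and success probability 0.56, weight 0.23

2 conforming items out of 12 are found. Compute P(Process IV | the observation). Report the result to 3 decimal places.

The responsibility of component k is π_k f_k(x) divided by Σ_j π_j f_j(x).
Evaluate each component's likelihood at the observed value:
  f_I = C(12,2)·0.41^2·0.59^10 = 66·0.1681·0.00511117 = 0.0567064
  f_II = C(12,2)·0.42^2·0.58^10 = 66·0.1764·0.00430804 = 0.0501559
  f_III = C(12,2)·0.54^2·0.46^10 = 66·0.2916·0.000424207 = 0.00816413
  f_IV = C(12,2)·0.56^2·0.44^10 = 66·0.3136·0.000271974 = 0.0056292
Weight by the priors:
  π_I·f_I = 0.16 × 0.0567064 = 0.00907302
  π_II·f_II = 0.30 × 0.0501559 = 0.0150468
  π_III·f_III = 0.31 × 0.00816413 = 0.00253088
  π_IV·f_IV = 0.23 × 0.0056292 = 0.00129472
Normaliser: 0.00907302 + 0.0150468 + 0.00253088 + 0.00129472 = 0.0279454
P(Process IV | x) ≈ 0.046

0.046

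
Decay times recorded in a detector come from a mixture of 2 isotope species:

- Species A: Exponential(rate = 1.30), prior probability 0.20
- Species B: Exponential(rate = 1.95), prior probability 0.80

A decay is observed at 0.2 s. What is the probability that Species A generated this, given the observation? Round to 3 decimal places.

0.160

The responsibility of component k is π_k f_k(x) divided by Σ_j π_j f_j(x).
Exponential densities:
  p_A = 1.30·e^(−1.30·0.2) = 1.30·e^(−0.2600) = 1.00237
  p_B = 1.95·e^(−1.95·0.2) = 1.95·e^(−0.3900) = 1.32026
Multiply by the mixture weights:
  π_A·p_A = 0.20 × 1.00237 = 0.200473
  π_B·p_B = 0.80 × 1.32026 = 1.05621
Normaliser: 0.200473 + 1.05621 = 1.25668
Responsibility of Species A: 0.200473 / 1.25668 ≈ 0.160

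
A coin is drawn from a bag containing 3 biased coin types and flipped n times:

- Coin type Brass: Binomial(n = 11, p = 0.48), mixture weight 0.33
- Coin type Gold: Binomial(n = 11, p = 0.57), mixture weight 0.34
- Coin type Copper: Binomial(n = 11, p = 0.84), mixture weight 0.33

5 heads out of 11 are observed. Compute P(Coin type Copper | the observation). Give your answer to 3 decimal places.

Posterior ∝ prior × likelihood, so P(k | x) ∝ w_k f_k(x); normalise over all components.
Component likelihoods at x = 5 heads out of 11:
  p_Brass = C(11,5)·0.48^5·0.52^6 = 462·0.0254804·0.0197706 = 0.232738
  p_Gold = C(11,5)·0.57^5·0.43^6 = 462·0.0601692·0.00632136 = 0.175722
  p_Copper = C(11,5)·0.84^5·0.16^6 = 462·0.418212·1.67772e-05 = 0.00324159
Unnormalised posteriors:
  w_Brass·p_Brass = 0.33 × 0.232738 = 0.0768037
  w_Gold·p_Gold = 0.34 × 0.175722 = 0.0597456
  w_Copper·p_Copper = 0.33 × 0.00324159 = 0.00106973
Denominator: 0.0768037 + 0.0597456 + 0.00106973 = 0.137619
Responsibility of Coin type Copper: 0.00106973 / 0.137619 ≈ 0.008

0.008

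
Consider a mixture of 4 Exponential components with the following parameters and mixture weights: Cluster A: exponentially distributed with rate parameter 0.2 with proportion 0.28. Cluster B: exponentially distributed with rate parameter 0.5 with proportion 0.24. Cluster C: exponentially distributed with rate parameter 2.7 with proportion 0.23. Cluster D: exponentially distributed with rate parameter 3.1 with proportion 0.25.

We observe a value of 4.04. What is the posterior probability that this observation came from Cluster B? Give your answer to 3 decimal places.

P(component k | x) = w_k·f_k(x) / marginal(x), where marginal(x) = Σ_j w_j·f_j(x).
Exponential densities:
  p_A = 0.2·e^(−0.2·4.04) = 0.2·e^(−0.8080) = 0.0891497
  p_B = 0.5·e^(−0.5·4.04) = 0.5·e^(−2.0200) = 0.0663277
  p_C = 2.7·e^(−2.7·4.04) = 2.7·e^(−10.9080) = 4.94401e-05
  p_D = 3.1·e^(−3.1·4.04) = 3.1·e^(−12.5240) = 1.12787e-05
Unnormalised posteriors:
  w_A·p_A = 0.28 × 0.0891497 = 0.0249619
  w_B·p_B = 0.24 × 0.0663277 = 0.0159187
  w_C·p_C = 0.23 × 4.94401e-05 = 1.13712e-05
  w_D·p_D = 0.25 × 1.12787e-05 = 2.81967e-06
Marginal: 0.0249619 + 0.0159187 + 1.13712e-05 + 2.81967e-06 = 0.0408948
P(Cluster B | data) = 0.0159187 / 0.0408948 ≈ 0.389

0.389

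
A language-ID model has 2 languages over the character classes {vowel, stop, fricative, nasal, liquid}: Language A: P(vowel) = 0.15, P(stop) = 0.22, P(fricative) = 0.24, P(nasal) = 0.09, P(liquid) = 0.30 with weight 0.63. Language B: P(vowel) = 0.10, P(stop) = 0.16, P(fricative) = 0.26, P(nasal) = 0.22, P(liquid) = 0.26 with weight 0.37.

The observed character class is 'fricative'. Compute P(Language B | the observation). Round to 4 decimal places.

0.3888

The responsibility of component k is P(Z=k) f_k(x) divided by Σ_j P(Z=j) f_j(x).
Evaluate each component's likelihood at the observed value:
  L_A = 0.24
  L_B = 0.26
Weight by the priors:
  P(Z=A)·L_A = 0.63 × 0.24 = 0.1512
  P(Z=B)·L_B = 0.37 × 0.26 = 0.0962
Evidence: 0.1512 + 0.0962 = 0.2474
P(Language B | x) = 0.0962 / 0.2474 ≈ 0.3888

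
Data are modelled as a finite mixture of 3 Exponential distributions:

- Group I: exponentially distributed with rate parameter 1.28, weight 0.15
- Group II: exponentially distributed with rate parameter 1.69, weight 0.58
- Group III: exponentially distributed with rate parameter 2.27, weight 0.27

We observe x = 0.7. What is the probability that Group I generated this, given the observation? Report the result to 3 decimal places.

0.156

By Bayes' theorem, P(k | x) = π_k f_k(x) / Σ_j π_j f_j(x).
Component likelihoods at x = 0.7:
  p_I = 1.28·e^(−1.28·0.7) = 1.28·e^(−0.8960) = 0.522495
  p_II = 1.69·e^(−1.69·0.7) = 1.69·e^(−1.1830) = 0.517745
  p_III = 2.27·e^(−2.27·0.7) = 2.27·e^(−1.5890) = 0.463374
Prior × likelihood for each component:
  π_I·p_I = 0.15 × 0.522495 = 0.0783742
  π_II·p_II = 0.58 × 0.517745 = 0.300292
  π_III·p_III = 0.27 × 0.463374 = 0.125111
Normaliser: 0.0783742 + 0.300292 + 0.125111 = 0.503778
Responsibility of Group I: 0.0783742 / 0.503778 ≈ 0.156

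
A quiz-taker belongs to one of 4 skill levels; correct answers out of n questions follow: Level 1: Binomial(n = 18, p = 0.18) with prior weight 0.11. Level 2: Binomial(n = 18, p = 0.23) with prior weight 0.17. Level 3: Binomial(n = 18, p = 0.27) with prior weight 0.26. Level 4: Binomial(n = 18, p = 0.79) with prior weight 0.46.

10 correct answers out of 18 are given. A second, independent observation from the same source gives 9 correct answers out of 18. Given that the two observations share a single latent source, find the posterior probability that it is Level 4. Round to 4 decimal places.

The responsibility of component k is π_k f_k(x) divided by Σ_j π_j f_j(x).
Since both observations come from the same component, the likelihood for component k is f_k(x₁)·f_k(x₂).
  p_1 = [C(18,10)·0.18^10·0.82^8 = 43758·3.57047e-08·0.204414 = 0.000319369] × [0.00161656] = 5.1628e-07
  p_2 = [C(18,10)·0.23^10·0.77^8 = 43758·4.14265e-07·0.123574 = 0.00224007] × [0.00833263] = 1.86657e-05
  p_3 = [C(18,10)·0.27^10·0.73^8 = 43758·2.05891e-06·0.080646 = 0.00726571] × [0.021827] = 0.000158589
  p_4 = [C(18,10)·0.79^10·0.21^8 = 43758·0.0946828·3.78229e-06 = 0.0156705] × [0.00462842] = 7.25296e-05
Unnormalised posteriors:
  π_1·p_1 = 0.11 × 5.1628e-07 = 5.67908e-08
  π_2·p_2 = 0.17 × 1.86657e-05 = 3.17316e-06
  π_3·p_3 = 0.26 × 0.000158589 = 4.12331e-05
  π_4·p_4 = 0.46 × 7.25296e-05 = 3.33636e-05
Marginal: 5.67908e-08 + 3.17316e-06 + 4.12331e-05 + 3.33636e-05 = 7.78267e-05
P(Level 4 | x₁, x₂) ≈ 0.4287

0.4287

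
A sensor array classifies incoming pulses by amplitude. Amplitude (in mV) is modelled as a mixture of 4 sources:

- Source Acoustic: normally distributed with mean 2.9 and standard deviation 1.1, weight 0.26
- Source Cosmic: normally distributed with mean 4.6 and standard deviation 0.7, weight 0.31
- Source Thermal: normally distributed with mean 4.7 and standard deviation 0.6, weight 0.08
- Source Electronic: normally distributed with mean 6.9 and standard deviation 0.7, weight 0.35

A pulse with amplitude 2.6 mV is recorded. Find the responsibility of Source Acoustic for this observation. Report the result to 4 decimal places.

0.9670

The responsibility of component k is π_k f_k(x) divided by Σ_j π_j f_j(x).
Component likelihoods at x = 2.6 mV:
  f_Acoustic = 0.349435
  f_Cosmic = 0.00962014
  f_Thermal = 0.00145447
  f_Electronic = 3.64609e-09
Weight by the priors:
  π_Acoustic·f_Acoustic = 0.26 × 0.349435 = 0.090853
  π_Cosmic·f_Cosmic = 0.31 × 0.00962014 = 0.00298224
  π_Thermal·f_Thermal = 0.08 × 0.00145447 = 0.000116358
  π_Electronic·f_Electronic = 0.35 × 3.64609e-09 = 1.27613e-09
Normaliser: 0.090853 + 0.00298224 + 0.000116358 + 1.27613e-09 = 0.0939516
Responsibility of Source Acoustic: 0.090853 / 0.0939516 ≈ 0.9670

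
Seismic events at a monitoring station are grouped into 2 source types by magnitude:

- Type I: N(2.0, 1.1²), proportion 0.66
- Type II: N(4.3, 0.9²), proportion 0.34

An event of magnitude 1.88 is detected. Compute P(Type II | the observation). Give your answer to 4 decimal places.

0.0168

Apply Bayes' rule: the posterior for each component is proportional to its prior times its likelihood at x.
Evaluate each component's likelihood at the observed value:
  f_I = (1/(1.1·√(2π)))·exp(−(1.88−2.0)²/(2·1.1²)) = 0.362675·exp(-0.00595) = 0.360523
  f_II = (1/(0.9·√(2π)))·exp(−(1.88−4.3)²/(2·0.9²)) = 0.443269·exp(-3.61506) = 0.0119307
Weight by the priors:
  w_I·f_I = 0.66 × 0.360523 = 0.237945
  w_II·f_II = 0.34 × 0.0119307 = 0.00405644
Marginal: 0.237945 + 0.00405644 = 0.242002
P(Type II | data) = 0.00405644 / 0.242002 ≈ 0.0168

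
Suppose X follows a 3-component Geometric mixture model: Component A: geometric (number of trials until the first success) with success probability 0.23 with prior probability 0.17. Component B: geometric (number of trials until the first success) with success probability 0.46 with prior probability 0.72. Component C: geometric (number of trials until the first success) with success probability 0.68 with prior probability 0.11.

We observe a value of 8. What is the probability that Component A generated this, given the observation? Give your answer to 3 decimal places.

Posterior ∝ prior × likelihood, so P(k | x) ∝ w_k f_k(x); normalise over all components.
Component likelihoods at x = 8:
  f_A = 0.23·(1−0.23)^7 = 0.23·0.160485 = 0.0369116
  f_B = 0.46·(1−0.46)^7 = 0.46·0.0133893 = 0.00615906
  f_C = 0.68·(1−0.68)^7 = 0.68·0.000343597 = 0.000233646
Prior × likelihood for each component:
  w_A·f_A = 0.17 × 0.0369116 = 0.00627497
  w_B·f_B = 0.72 × 0.00615906 = 0.00443452
  w_C·f_C = 0.11 × 0.000233646 = 2.57011e-05
Marginal: 0.00627497 + 0.00443452 + 2.57011e-05 = 0.0107352
Responsibility of Component A: 0.00627497 / 0.0107352 ≈ 0.585

0.585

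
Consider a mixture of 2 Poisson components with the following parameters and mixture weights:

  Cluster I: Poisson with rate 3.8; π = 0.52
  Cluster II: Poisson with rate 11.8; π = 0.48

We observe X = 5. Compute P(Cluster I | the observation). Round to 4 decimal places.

0.9179

P(component k | x) = P(Z=k)·f_k(x) / marginal(x), where marginal(x) = Σ_j P(Z=j)·f_j(x).
Component likelihoods at x = 5:
  f_I = e^(−3.8)·3.8^5/5! = 0.147713
  f_II = e^(−11.8)·11.8^5/5! = 0.0143072
Multiply by the mixture weights:
  P(Z=I)·f_I = 0.52 × 0.147713 = 0.0768106
  P(Z=II)·f_II = 0.48 × 0.0143072 = 0.00686744
Normaliser: 0.0768106 + 0.00686744 = 0.083678
Responsibility of Cluster I: 0.0768106 / 0.083678 ≈ 0.9179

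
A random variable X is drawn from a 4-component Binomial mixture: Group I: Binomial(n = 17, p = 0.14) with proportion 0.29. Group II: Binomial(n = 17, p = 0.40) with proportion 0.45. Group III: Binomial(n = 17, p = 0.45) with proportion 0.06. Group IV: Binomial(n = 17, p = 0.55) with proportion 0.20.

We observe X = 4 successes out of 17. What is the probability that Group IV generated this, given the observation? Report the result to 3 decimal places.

Apply Bayes' rule: the posterior for each component is proportional to its prior times its likelihood at x.
Binomial probabilities:
  p_I = 0.128697
  p_II = 0.0795762
  p_III = 0.0411284
  p_IV = 0.00675757
Prior × likelihood for each component:
  P(Z=I)·p_I = 0.29 × 0.128697 = 0.0373222
  P(Z=II)·p_II = 0.45 × 0.0795762 = 0.0358093
  P(Z=III)·p_III = 0.06 × 0.0411284 = 0.0024677
  P(Z=IV)·p_IV = 0.20 × 0.00675757 = 0.00135151
Sum: 0.0373222 + 0.0358093 + 0.0024677 + 0.00135151 = 0.0769507
P(Group IV | the observation) ≈ 0.018

0.018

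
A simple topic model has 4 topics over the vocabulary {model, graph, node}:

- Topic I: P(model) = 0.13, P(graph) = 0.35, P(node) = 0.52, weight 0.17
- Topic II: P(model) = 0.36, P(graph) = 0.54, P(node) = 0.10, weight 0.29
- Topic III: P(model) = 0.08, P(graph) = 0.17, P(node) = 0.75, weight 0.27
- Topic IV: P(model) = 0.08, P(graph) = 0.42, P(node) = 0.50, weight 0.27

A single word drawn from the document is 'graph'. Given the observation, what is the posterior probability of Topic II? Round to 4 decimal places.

0.4172

By Bayes' theorem, P(k | x) = π_k f_k(x) / Σ_j π_j f_j(x).
Categorical probabilities:
  p_I = 0.35
  p_II = 0.54
  p_III = 0.17
  p_IV = 0.42
Weight by the priors:
  π_I·p_I = 0.17 × 0.35 = 0.0595
  π_II·p_II = 0.29 × 0.54 = 0.1566
  π_III·p_III = 0.27 × 0.17 = 0.0459
  π_IV·p_IV = 0.27 × 0.42 = 0.1134
Normaliser: 0.0595 + 0.1566 + 0.0459 + 0.1134 = 0.3754
Responsibility of Topic II: 0.1566 / 0.3754 ≈ 0.4172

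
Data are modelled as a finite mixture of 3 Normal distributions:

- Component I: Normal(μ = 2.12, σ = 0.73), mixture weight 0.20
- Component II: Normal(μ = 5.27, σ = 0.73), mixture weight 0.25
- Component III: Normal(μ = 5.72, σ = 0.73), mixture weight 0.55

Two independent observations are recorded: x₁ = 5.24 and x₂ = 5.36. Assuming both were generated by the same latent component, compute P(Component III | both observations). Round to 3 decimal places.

Apply Bayes' rule: the posterior for each component is proportional to its prior times its likelihood at x.
Since both observations come from the same component, the likelihood for component k is f_k(x₁)·f_k(x₂).
  p_I = [(1/(0.73·√(2π)))·exp(−(5.24−2.12)²/(2·0.73²)) = 0.546496·exp(-9.13342) = 5.90191e-05] × [2.88405e-05] = 1.70214e-09
  p_II = [(1/(0.73·√(2π)))·exp(−(5.24−5.27)²/(2·0.73²)) = 0.546496·exp(-0.00084) = 0.546035] × [0.542359] = 0.296147
  p_III = [(1/(0.73·√(2π)))·exp(−(5.24−5.72)²/(2·0.73²)) = 0.546496·exp(-0.21618) = 0.440254] × [0.483924] = 0.21305
Multiply by the mixture weights:
  w_I·p_I = 0.20 × 1.70214e-09 = 3.40428e-10
  w_II·p_II = 0.25 × 0.296147 = 0.0740367
  w_III·p_III = 0.55 × 0.21305 = 0.117177
Denominator: 3.40428e-10 + 0.0740367 + 0.117177 = 0.191214
Responsibility of Component III: 0.117177 / 0.191214 ≈ 0.613

0.613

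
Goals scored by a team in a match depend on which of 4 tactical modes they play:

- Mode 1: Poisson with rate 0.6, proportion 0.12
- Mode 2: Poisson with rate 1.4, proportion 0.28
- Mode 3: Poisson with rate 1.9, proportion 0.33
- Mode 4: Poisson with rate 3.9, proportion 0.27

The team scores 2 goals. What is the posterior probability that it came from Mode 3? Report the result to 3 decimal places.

P(component k | x) = π_k·f_k(x) / marginal(x), where marginal(x) = Σ_j π_j·f_j(x).
Component likelihoods at x = 2 goals:
  f_1 = e^(−0.6)·0.6^2/2! = 0.0987861
  f_2 = e^(−1.4)·1.4^2/2! = 0.241665
  f_3 = e^(−1.9)·1.9^2/2! = 0.269971
  f_4 = e^(−3.9)·3.9^2/2! = 0.15394
Multiply by the mixture weights:
  π_1·f_1 = 0.12 × 0.0987861 = 0.0118543
  π_2·f_2 = 0.28 × 0.241665 = 0.0676662
  π_3·f_3 = 0.33 × 0.269971 = 0.0890905
  π_4·f_4 = 0.27 × 0.15394 = 0.0415637
Denominator: 0.0118543 + 0.0676662 + 0.0890905 + 0.0415637 = 0.210175
Responsibility of Mode 3: 0.0890905 / 0.210175 ≈ 0.424

0.424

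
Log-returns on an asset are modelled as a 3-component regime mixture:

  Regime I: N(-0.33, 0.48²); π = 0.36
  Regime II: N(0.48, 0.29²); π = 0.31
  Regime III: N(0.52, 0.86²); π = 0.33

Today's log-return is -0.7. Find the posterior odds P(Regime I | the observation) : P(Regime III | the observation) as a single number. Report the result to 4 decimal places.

3.9721

Posterior odds = (P(Z=i) f_i(x)) / (P(Z=j) f_j(x)); the normalising sum cancels.
Component likelihoods at x = -0.7:
  L_I = 0.617509
  L_II = 0.000349396
  L_III = 0.169596
0.222303 / 0.0559667 ≈ 3.9721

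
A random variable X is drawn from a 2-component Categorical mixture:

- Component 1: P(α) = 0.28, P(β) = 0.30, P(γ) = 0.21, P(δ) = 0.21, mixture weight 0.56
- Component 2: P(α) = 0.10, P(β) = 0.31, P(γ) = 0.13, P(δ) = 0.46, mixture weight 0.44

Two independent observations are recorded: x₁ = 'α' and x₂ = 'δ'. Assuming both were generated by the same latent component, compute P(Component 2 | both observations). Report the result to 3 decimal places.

0.381

The responsibility of component k is π_k f_k(x) divided by Σ_j π_j f_j(x).
Since both observations come from the same component, the likelihood for component k is f_k(x₁)·f_k(x₂).
  f_1 = [0.28] × [0.21] = 0.0588
  f_2 = [0.1] × [0.46] = 0.046
Multiply by the mixture weights:
  π_1·f_1 = 0.56 × 0.0588 = 0.032928
  π_2·f_2 = 0.44 × 0.046 = 0.02024
Evidence: 0.032928 + 0.02024 = 0.053168
P(Component 2 | x) ≈ 0.381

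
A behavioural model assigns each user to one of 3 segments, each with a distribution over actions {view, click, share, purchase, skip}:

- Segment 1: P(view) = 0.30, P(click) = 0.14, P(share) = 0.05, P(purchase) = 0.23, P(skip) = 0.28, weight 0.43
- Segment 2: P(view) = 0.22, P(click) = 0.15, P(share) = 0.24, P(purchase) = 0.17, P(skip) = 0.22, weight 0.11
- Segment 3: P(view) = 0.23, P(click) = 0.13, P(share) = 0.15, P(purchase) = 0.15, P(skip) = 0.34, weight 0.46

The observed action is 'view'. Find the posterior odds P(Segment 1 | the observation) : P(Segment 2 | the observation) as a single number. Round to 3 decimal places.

5.331

Posterior odds = (w_i f_i(x)) / (w_j f_j(x)); the normalising sum cancels.
Categorical probabilities:
  L_1 = P(view | comp) = 0.30
  L_2 = P(view | comp) = 0.22
  L_3 = P(view | comp) = 0.23
Odds = (0.43/0.11) × (0.3/0.22) = 3.90909 × 1.36364 ≈ 5.331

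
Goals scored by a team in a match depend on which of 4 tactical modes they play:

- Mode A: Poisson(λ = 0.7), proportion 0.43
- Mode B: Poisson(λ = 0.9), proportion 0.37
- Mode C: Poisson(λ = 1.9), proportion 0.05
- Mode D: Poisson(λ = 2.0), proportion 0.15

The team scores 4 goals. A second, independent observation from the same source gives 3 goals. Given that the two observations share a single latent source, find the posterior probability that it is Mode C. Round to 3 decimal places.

By Bayes' theorem, P(k | x) = w_k f_k(x) / Σ_j w_j f_j(x).
Since both observations come from the same component, the likelihood for component k is f_k(x₁)·f_k(x₂).
  L_A = [0.00496792] × [0.0283881] = 0.00014103
  L_B = [0.0111146] × [0.0493982] = 0.000549041
  L_C = [0.0812164] × [0.170982] = 0.0138865
  L_D = [0.0902235] × [0.180447] = 0.0162806
Multiply by the mixture weights:
  w_A·L_A = 0.43 × 0.00014103 = 6.06429e-05
  w_B·L_B = 0.37 × 0.000549041 = 0.000203145
  w_C·L_C = 0.05 × 0.0138865 = 0.000694326
  w_D·L_D = 0.15 × 0.0162806 = 0.00244209
Normaliser: 6.06429e-05 + 0.000203145 + 0.000694326 + 0.00244209 = 0.0034002
Responsibility of Mode C: 0.000694326 / 0.0034002 ≈ 0.204

0.204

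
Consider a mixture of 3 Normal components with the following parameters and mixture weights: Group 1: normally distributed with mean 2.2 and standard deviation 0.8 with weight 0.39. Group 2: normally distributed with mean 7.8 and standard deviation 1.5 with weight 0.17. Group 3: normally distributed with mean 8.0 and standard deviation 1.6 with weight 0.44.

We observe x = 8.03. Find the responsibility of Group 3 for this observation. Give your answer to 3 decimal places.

Apply Bayes' rule: the posterior for each component is proportional to its prior times its likelihood at x.
Component likelihoods at x = 8.03:
  L_1 = (1/(0.8·√(2π)))·exp(−(8.03−2.2)²/(2·0.8²)) = 0.498678·exp(-26.55383) = 1.46433e-12
  L_2 = (1/(1.5·√(2π)))·exp(−(8.03−7.8)²/(2·1.5²)) = 0.265962·exp(-0.01176) = 0.262853
  L_3 = (1/(1.6·√(2π)))·exp(−(8.03−8.0)²/(2·1.6²)) = 0.249339·exp(-0.00018) = 0.249295
Multiply by the mixture weights:
  π_1·L_1 = 0.39 × 1.46433e-12 = 5.71089e-13
  π_2·L_2 = 0.17 × 0.262853 = 0.0446851
  π_3·L_3 = 0.44 × 0.249295 = 0.10969
Denominator: 5.71089e-13 + 0.0446851 + 0.10969 = 0.154375
So the posterior for Group 3 is 0.10969 / 0.154375 ≈ 0.711.

0.711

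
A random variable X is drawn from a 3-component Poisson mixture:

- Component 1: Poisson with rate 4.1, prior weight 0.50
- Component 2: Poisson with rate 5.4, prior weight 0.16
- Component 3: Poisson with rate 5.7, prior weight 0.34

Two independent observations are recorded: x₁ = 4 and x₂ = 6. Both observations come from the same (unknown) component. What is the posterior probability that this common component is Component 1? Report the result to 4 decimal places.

0.4715

Apply Bayes' rule: the posterior for each component is proportional to its prior times its likelihood at x.
Since both observations come from the same component, the likelihood for component k is f_k(x₁)·f_k(x₂).
  f_1 = [e^(−4.1)·4.1^4/4! = 0.195127] × [0.109336] = 0.0213344
  f_2 = [e^(−5.4)·5.4^4/4! = 0.16002] × [0.155539] = 0.0248893
  f_3 = [e^(−5.7)·5.7^4/4! = 0.147167] × [0.159382] = 0.0234557
Multiply by the mixture weights:
  π_1·f_1 = 0.50 × 0.0213344 = 0.0106672
  π_2·f_2 = 0.16 × 0.0248893 = 0.0039823
  π_3·f_3 = 0.34 × 0.0234557 = 0.00797493
Denominator: 0.0106672 + 0.0039823 + 0.00797493 = 0.0226244
P(Component 1 | x) ≈ 0.4715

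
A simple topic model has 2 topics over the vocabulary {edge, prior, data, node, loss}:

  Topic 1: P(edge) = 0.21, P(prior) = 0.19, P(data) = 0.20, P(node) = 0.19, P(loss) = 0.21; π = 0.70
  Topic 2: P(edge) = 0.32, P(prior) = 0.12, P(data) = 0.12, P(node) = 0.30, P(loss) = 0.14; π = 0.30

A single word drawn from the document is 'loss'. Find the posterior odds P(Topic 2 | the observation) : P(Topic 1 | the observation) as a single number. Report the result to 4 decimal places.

Since P(k|x) ∝ P(Z=k) f_k(x), the posterior odds are P(Z=i) f_i(x) / (P(Z=j) f_j(x)).
Categorical probabilities:
  f_1 = P(loss | comp) = 0.21
  f_2 = P(loss | comp) = 0.14
Posterior odds = (P(Z=2)·f_2) / (P(Z=1)·f_1) = (0.30·0.14) / (0.70·0.21) = 0.042 / 0.147 ≈ 0.2857

0.2857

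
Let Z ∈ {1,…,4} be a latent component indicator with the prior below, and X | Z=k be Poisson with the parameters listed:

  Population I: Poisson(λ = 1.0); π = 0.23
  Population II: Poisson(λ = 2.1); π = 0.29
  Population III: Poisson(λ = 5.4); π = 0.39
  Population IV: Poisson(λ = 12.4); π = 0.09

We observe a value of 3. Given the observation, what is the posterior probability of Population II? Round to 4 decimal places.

Posterior ∝ prior × likelihood, so P(k | x) ∝ π_k f_k(x); normalise over all components.
Poisson probabilities:
  L_I = 0.0613132
  L_II = 0.189011
  L_III = 0.118533
  L_IV = 0.00130877
Prior × likelihood for each component:
  π_I·L_I = 0.23 × 0.0613132 = 0.014102
  π_II·L_II = 0.29 × 0.189011 = 0.0548133
  π_III·L_III = 0.39 × 0.118533 = 0.0462279
  π_IV·L_IV = 0.09 × 0.00130877 = 0.000117789
Evidence: 0.014102 + 0.0548133 + 0.0462279 + 0.000117789 = 0.115261
P(Population II | data) = 0.0548133 / 0.115261 ≈ 0.4756

0.4756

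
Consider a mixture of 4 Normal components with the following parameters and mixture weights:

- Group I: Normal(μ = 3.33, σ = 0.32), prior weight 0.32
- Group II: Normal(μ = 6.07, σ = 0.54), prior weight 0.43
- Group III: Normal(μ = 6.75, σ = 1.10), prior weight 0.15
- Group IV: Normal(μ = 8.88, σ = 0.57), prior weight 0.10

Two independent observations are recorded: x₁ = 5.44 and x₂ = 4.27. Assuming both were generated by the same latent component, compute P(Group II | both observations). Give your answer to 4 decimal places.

0.3753

By Bayes' theorem, P(k | x) = π_k f_k(x) / Σ_j π_j f_j(x).
Since both observations come from the same component, the likelihood for component k is f_k(x₁)·f_k(x₂).
  p_I = [(1/(0.32·√(2π)))·exp(−(5.44−3.33)²/(2·0.32²)) = 1.246695·exp(-21.73877) = 4.51578e-10] × [0.0166731] = 7.52921e-12
  p_II = [(1/(0.54·√(2π)))·exp(−(5.44−6.07)²/(2·0.54²)) = 0.738782·exp(-0.68056) = 0.374072] × [0.00285607] = 0.00106838
  p_III = [(1/(1.10·√(2π)))·exp(−(5.44−6.75)²/(2·1.10²)) = 0.362675·exp(-0.70913) = 0.178462] × [0.0285603] = 0.00509693
  p_IV = [(1/(0.57·√(2π)))·exp(−(5.44−8.88)²/(2·0.57²)) = 0.699899·exp(-18.21114) = 8.63052e-09] × [4.37696e-15] = 3.77754e-23
Prior × likelihood for each component:
  π_I·p_I = 0.32 × 7.52921e-12 = 2.40935e-12
  π_II·p_II = 0.43 × 0.00106838 = 0.000459402
  π_III·p_III = 0.15 × 0.00509693 = 0.000764539
  π_IV·p_IV = 0.10 × 3.77754e-23 = 3.77754e-24
Denominator: 2.40935e-12 + 0.000459402 + 0.000764539 + 3.77754e-24 = 0.00122394
P(Group II | x) = 0.000459402 / 0.00122394 ≈ 0.3753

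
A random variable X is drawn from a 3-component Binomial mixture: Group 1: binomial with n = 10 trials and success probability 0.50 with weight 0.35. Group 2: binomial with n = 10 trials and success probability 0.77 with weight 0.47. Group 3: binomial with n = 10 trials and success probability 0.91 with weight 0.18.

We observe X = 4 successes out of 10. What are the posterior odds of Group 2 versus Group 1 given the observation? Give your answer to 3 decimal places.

Since P(k|x) ∝ w_k f_k(x), the posterior odds are w_i f_i(x) / (w_j f_j(x)).
Evaluate each component's likelihood at the observed value:
  p_1 = 0.205078
  p_2 = 0.0109282
  p_3 = 7.65314e-05
Posterior odds = (w_2·p_2) / (w_1·p_1) = (0.47·0.0109282) / (0.35·0.205078) = 0.00513626 / 0.0717773 ≈ 0.072

0.072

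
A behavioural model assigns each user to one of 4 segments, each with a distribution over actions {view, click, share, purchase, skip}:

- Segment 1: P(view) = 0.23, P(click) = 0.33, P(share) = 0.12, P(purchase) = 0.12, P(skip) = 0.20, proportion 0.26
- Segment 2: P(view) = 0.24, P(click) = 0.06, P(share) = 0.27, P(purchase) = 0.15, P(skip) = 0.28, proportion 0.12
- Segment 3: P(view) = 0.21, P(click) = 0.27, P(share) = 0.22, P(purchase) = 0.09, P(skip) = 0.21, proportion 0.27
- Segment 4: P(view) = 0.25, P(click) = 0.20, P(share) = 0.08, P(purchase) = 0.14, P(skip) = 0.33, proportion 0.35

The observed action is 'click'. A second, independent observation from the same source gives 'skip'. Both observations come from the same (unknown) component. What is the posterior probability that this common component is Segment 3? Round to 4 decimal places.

The responsibility of component k is π_k f_k(x) divided by Σ_j π_j f_j(x).
Since both observations come from the same component, the likelihood for component k is f_k(x₁)·f_k(x₂).
  p_1 = [0.33] × [0.2] = 0.066
  p_2 = [0.06] × [0.28] = 0.0168
  p_3 = [0.27] × [0.21] = 0.0567
  p_4 = [0.2] × [0.33] = 0.066
Unnormalised posteriors:
  π_1·p_1 = 0.26 × 0.066 = 0.01716
  π_2·p_2 = 0.12 × 0.0168 = 0.002016
  π_3·p_3 = 0.27 × 0.0567 = 0.015309
  π_4·p_4 = 0.35 × 0.066 = 0.0231
Denominator: 0.01716 + 0.002016 + 0.015309 + 0.0231 = 0.057585
So the posterior for Segment 3 is 0.015309 / 0.057585 ≈ 0.2659.

0.2659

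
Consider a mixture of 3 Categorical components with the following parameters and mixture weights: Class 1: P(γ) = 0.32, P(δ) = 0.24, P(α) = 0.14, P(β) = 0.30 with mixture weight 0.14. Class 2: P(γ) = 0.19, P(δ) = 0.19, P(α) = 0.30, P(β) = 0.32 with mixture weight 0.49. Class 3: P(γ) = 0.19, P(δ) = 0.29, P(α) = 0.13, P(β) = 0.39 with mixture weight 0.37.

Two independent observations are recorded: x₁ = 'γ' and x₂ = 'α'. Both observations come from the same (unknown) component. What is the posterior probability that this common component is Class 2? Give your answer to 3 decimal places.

Apply Bayes' rule: the posterior for each component is proportional to its prior times its likelihood at x.
Since both observations come from the same component, the likelihood for component k is f_k(x₁)·f_k(x₂).
  p_1 = [P(γ | comp) = 0.32] × [0.14] = 0.0448
  p_2 = [P(γ | comp) = 0.19] × [0.3] = 0.057
  p_3 = [P(γ | comp) = 0.19] × [0.13] = 0.0247
Prior × likelihood for each component:
  w_1·p_1 = 0.14 × 0.0448 = 0.006272
  w_2·p_2 = 0.49 × 0.057 = 0.02793
  w_3·p_3 = 0.37 × 0.0247 = 0.009139
Sum: 0.006272 + 0.02793 + 0.009139 = 0.043341
P(Class 2 | x₁, x₂) ≈ 0.644

0.644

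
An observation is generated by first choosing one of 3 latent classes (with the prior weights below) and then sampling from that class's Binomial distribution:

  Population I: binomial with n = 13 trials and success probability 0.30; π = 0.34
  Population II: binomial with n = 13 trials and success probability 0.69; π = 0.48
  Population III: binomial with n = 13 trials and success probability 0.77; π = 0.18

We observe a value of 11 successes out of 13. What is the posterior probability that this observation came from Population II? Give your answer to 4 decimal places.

0.5916

Posterior ∝ prior × likelihood, so P(k | x) ∝ P(Z=k) f_k(x); normalise over all components.
Component likelihoods at x = 11 successes out of 13:
  f_I = C(13,11)·0.30^11·0.70^2 = 78·1.77147e-06·0.49 = 6.77056e-05
  f_II = C(13,11)·0.69^11·0.31^2 = 78·0.0168787·0.0961 = 0.12652
  f_III = C(13,11)·0.77^11·0.23^2 = 78·0.0564154·0.0529 = 0.232781
Multiply by the mixture weights:
  P(Z=I)·f_I = 0.34 × 6.77056e-05 = 2.30199e-05
  P(Z=II)·f_II = 0.48 × 0.12652 = 0.0607294
  P(Z=III)·f_III = 0.18 × 0.232781 = 0.0419006
Normaliser: 2.30199e-05 + 0.0607294 + 0.0419006 = 0.102653
Responsibility of Population II: 0.0607294 / 0.102653 ≈ 0.5916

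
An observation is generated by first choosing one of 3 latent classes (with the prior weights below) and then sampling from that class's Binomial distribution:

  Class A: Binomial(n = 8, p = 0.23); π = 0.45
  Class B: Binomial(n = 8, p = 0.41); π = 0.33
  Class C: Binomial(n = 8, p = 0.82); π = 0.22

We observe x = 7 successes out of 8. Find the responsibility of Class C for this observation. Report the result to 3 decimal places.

0.962

P(component k | x) = π_k·f_k(x) / marginal(x), where marginal(x) = Σ_j π_j·f_j(x).
Component likelihoods at x = 7 successes out of 8:
  p_A = 0.000209737
  p_B = 0.0091924
  p_C = 0.358971
Unnormalised posteriors:
  π_A·p_A = 0.45 × 0.000209737 = 9.43818e-05
  π_B·p_B = 0.33 × 0.0091924 = 0.00303349
  π_C·p_C = 0.22 × 0.358971 = 0.0789736
Sum: 9.43818e-05 + 0.00303349 + 0.0789736 = 0.0821015
P(Class C | x) = 0.0789736 / 0.0821015 ≈ 0.962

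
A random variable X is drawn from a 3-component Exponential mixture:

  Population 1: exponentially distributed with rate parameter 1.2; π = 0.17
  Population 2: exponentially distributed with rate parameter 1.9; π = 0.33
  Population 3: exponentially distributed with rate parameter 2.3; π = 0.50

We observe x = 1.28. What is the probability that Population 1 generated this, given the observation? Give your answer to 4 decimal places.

Posterior ∝ prior × likelihood, so P(k | x) ∝ P(Z=k) f_k(x); normalise over all components.
Exponential densities:
  p_1 = 1.2·e^(−1.2·1.28) = 1.2·e^(−1.5360) = 0.258288
  p_2 = 1.9·e^(−1.9·1.28) = 1.9·e^(−2.4320) = 0.166936
  p_3 = 2.3·e^(−2.3·1.28) = 2.3·e^(−2.9440) = 0.121106
Prior × likelihood for each component:
  P(Z=1)·p_1 = 0.17 × 0.258288 = 0.043909
  P(Z=2)·p_2 = 0.33 × 0.166936 = 0.0550888
  P(Z=3)·p_3 = 0.50 × 0.121106 = 0.0605529
Normaliser: 0.043909 + 0.0550888 + 0.0605529 = 0.159551
So the posterior for Population 1 is 0.043909 / 0.159551 ≈ 0.2752.

0.2752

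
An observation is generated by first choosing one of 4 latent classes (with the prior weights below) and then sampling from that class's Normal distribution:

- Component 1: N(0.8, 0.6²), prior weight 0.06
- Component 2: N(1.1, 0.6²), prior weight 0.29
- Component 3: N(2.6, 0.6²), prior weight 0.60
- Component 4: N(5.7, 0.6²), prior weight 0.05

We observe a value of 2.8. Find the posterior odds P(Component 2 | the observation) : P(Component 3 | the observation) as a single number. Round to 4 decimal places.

Since P(k|x) ∝ w_k f_k(x), the posterior odds are w_i f_i(x) / (w_j f_j(x)).
Evaluate each component's likelihood at the observed value:
  p_1 = (1/(0.6·√(2π)))·exp(−(2.8−0.8)²/(2·0.6²)) = 0.664904·exp(-5.55556) = 0.00257046
  p_2 = (1/(0.6·√(2π)))·exp(−(2.8−1.1)²/(2·0.6²)) = 0.664904·exp(-4.01389) = 0.0120102
  p_3 = (1/(0.6·√(2π)))·exp(−(2.8−2.6)²/(2·0.6²)) = 0.664904·exp(-0.05556) = 0.628972
  p_4 = (1/(0.6·√(2π)))·exp(−(2.8−5.7)²/(2·0.6²)) = 0.664904·exp(-11.68056) = 5.62287e-06
0.00348295 / 0.377383 ≈ 0.0092

0.0092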